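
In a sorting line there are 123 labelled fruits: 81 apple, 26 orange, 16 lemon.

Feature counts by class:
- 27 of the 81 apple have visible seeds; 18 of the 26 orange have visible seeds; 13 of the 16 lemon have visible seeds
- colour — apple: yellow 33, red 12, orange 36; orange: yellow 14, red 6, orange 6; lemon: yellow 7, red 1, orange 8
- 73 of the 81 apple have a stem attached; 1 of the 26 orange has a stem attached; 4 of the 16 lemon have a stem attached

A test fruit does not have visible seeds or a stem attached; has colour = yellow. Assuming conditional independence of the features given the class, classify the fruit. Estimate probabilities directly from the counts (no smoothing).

orange

apple: (81/123) × (54/81) × (33/81) × (8/81) ≈ 0.0176654
orange: (26/123) × (8/26) × (14/26) × (25/26) ≈ 0.0336749
lemon: (16/123) × (3/16) × (7/16) × (12/16) ≈ 0.00800305
Highest score → orange.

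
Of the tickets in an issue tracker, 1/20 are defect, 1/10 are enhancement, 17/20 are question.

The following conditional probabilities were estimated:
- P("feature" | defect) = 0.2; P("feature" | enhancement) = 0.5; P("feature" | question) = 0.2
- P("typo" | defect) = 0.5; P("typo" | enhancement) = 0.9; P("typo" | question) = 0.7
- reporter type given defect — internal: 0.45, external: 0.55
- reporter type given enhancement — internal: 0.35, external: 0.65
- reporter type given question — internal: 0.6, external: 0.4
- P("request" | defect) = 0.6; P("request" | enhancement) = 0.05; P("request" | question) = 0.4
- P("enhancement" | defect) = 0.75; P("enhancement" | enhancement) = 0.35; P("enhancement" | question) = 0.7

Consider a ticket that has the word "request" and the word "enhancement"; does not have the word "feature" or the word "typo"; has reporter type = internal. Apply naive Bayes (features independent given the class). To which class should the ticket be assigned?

question

defect: 0.05 × (1−0.2) × (1−0.5) × 0.45 × 0.6 × 0.75 = 0.00405
enhancement: 0.1 × (1−0.5) × (1−0.9) × 0.35 × 0.05 × 0.35 = 0.000030625
question: 0.85 × (1−0.2) × (1−0.7) × 0.6 × 0.4 × 0.7 = 0.034272
Highest score → question.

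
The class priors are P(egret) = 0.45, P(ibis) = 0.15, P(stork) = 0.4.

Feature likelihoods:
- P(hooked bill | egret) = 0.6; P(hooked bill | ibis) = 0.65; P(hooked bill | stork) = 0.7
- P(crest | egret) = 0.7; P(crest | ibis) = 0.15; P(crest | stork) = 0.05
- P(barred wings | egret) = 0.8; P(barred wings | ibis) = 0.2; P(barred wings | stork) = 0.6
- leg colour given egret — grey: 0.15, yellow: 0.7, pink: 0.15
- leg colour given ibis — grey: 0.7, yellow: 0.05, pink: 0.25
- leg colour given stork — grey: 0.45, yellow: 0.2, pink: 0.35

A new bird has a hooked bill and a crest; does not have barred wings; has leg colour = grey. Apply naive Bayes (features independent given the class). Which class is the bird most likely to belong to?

egret: 0.45 × 0.6 × 0.7 × (1−0.8) × 0.15 = 0.00567
ibis: 0.15 × 0.65 × 0.15 × (1−0.2) × 0.7 = 0.00819
stork: 0.4 × 0.7 × 0.05 × (1−0.6) × 0.45 = 0.00252
Highest score → ibis.

ibis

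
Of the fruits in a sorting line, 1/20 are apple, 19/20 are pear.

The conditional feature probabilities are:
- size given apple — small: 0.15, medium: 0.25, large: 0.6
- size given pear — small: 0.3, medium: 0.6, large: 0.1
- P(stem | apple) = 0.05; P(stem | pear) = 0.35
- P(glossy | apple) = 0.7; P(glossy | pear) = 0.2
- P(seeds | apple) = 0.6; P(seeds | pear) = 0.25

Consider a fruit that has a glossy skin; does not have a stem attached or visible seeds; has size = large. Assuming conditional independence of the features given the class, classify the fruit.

apple: 0.05 × 0.6 × (1−0.05) × 0.7 × (1−0.6) = 0.00798
pear: 0.95 × 0.1 × (1−0.35) × 0.2 × (1−0.25) = 0.0092625
Highest score → pear.

pear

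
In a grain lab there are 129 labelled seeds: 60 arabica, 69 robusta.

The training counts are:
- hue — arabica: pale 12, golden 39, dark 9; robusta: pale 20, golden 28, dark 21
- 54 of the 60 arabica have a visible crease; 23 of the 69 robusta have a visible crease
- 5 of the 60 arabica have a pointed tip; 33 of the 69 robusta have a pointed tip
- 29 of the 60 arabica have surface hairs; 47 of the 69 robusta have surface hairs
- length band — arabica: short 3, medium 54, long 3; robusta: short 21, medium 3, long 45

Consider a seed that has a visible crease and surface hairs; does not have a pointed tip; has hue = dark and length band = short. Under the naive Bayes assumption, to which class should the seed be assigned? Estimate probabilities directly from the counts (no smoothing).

arabica: (60/129) × (9/60) × (54/60) × (55/60) × (29/60) × (3/60) ≈ 0.00139099
robusta: (69/129) × (21/69) × (23/69) × (36/69) × (47/69) × (21/69) ≈ 0.00586922
Highest score → robusta.

robusta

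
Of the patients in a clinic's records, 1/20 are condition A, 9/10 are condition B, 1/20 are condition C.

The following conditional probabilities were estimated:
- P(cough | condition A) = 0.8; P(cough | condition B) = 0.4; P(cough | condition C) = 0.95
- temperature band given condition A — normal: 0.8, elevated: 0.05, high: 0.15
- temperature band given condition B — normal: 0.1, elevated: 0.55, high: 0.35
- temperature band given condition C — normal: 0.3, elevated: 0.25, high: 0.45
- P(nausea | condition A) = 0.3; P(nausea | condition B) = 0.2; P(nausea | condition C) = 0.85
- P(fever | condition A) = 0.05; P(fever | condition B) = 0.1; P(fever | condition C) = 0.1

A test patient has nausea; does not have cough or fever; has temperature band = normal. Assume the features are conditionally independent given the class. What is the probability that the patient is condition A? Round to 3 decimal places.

condition A: 0.05 × (1−0.8) × 0.8 × 0.3 × (1−0.05) = 0.00228
condition B: 0.9 × (1−0.4) × 0.1 × 0.2 × (1−0.1) = 0.00972
condition C: 0.05 × (1−0.95) × 0.3 × 0.85 × (1−0.1) = 0.00057375
P(condition A | x) = 0.00228 / 0.01257375 ≈ 0.181

0.181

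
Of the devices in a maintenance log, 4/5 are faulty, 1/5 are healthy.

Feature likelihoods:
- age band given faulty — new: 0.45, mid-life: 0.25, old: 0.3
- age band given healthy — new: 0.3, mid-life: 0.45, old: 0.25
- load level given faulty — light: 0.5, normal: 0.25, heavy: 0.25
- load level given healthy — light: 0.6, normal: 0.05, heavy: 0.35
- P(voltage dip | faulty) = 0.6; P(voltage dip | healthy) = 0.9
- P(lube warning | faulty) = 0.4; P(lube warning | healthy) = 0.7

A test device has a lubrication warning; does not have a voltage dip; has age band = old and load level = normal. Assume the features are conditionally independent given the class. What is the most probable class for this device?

faulty: 0.8 × 0.3 × 0.25 × (1−0.6) × 0.4 = 0.0096
healthy: 0.2 × 0.25 × 0.05 × (1−0.9) × 0.7 = 0.000175
Highest score → faulty.

faulty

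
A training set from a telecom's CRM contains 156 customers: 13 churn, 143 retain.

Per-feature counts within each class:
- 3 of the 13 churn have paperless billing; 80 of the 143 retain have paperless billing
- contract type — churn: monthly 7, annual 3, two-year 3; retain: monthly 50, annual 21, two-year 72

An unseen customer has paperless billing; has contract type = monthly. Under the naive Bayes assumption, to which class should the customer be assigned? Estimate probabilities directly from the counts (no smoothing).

retain

churn: (13/156) × (3/13) × (7/13) ≈ 0.010355
retain: (143/156) × (80/143) × (50/143) ≈ 0.179308
Highest score → retain.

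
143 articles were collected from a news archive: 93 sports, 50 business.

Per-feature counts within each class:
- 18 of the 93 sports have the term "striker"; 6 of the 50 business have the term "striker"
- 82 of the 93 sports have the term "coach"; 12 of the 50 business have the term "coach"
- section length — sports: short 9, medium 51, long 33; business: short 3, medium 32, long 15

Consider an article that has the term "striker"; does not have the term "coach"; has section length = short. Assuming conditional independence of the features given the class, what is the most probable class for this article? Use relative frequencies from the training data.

sports: (93/143) × (18/93) × (11/93) × (9/93) ≈ 0.00144081
business: (50/143) × (6/50) × (38/50) × (3/50) ≈ 0.00191329
Highest score → business.

business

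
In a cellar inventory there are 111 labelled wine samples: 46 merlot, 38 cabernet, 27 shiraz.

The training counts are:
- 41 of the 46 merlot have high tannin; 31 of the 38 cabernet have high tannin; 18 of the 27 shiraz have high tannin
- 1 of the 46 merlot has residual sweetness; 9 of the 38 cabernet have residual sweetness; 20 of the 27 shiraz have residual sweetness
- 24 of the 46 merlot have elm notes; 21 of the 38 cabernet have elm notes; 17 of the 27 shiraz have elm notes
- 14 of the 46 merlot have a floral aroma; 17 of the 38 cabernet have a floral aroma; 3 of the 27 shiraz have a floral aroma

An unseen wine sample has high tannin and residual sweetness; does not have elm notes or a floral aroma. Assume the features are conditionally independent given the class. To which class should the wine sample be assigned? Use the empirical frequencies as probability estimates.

shiraz

merlot: (46/111) × (41/46) × (1/46) × (22/46) × (32/46) ≈ 0.00267153
cabernet: (38/111) × (31/38) × (9/38) × (17/38) × (21/38) ≈ 0.016353
shiraz: (27/111) × (18/27) × (20/27) × (10/27) × (24/27) ≈ 0.0395457
Highest score → shiraz.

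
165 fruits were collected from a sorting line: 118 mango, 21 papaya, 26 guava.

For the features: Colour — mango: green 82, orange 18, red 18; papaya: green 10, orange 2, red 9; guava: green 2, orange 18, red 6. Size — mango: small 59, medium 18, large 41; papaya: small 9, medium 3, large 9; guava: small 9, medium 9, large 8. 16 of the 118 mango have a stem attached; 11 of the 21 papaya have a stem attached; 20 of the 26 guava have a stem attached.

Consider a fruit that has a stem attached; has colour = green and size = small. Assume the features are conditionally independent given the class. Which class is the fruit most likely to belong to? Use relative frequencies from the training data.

mango

mango: (118/165) × (82/118) × (59/118) × (16/118) ≈ 0.0336929
papaya: (21/165) × (10/21) × (9/21) × (11/21) ≈ 0.0136054
guava: (26/165) × (2/26) × (9/26) × (20/26) ≈ 0.00322754
Highest score → mango.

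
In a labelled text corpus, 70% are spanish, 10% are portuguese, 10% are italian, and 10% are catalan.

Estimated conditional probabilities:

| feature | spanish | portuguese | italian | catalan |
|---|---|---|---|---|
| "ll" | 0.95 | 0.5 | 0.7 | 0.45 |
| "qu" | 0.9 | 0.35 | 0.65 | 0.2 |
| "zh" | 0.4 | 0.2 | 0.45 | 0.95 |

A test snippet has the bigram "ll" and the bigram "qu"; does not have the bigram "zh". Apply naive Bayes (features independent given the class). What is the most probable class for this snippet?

spanish: 0.7 × 0.95 × 0.9 × (1−0.4) = 0.3591
portuguese: 0.1 × 0.5 × 0.35 × (1−0.2) = 0.014
italian: 0.1 × 0.7 × 0.65 × (1−0.45) = 0.025025
catalan: 0.1 × 0.45 × 0.2 × (1−0.95) = 0.00045
Highest score → spanish.

spanish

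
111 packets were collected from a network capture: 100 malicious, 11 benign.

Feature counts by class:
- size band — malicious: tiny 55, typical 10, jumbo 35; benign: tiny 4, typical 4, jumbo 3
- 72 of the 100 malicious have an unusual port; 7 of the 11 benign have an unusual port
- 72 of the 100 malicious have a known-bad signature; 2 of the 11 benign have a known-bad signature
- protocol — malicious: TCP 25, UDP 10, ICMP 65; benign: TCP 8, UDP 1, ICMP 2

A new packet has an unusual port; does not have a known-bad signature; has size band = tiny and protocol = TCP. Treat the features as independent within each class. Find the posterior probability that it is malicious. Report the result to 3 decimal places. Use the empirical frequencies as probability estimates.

malicious: (100/111) × (55/100) × (72/100) × (28/100) × (25/100) ≈ 0.024973
benign: (11/111) × (4/11) × (7/11) × (9/11) × (8/11) ≈ 0.0136455
P(malicious | x) = 0.024973 / 0.0386185 ≈ 0.647

0.647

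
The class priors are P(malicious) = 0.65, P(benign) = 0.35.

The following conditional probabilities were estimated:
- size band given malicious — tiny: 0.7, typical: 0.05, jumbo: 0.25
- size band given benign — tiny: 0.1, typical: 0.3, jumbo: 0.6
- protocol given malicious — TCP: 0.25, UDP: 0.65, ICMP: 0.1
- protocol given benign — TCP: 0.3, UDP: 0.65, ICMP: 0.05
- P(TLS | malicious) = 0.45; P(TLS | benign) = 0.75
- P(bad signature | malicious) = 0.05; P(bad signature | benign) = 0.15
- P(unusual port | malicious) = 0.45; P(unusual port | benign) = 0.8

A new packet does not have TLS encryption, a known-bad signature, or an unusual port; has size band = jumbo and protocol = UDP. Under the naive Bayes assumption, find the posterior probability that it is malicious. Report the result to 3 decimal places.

malicious: 0.65 × 0.25 × 0.65 × (1−0.45) × (1−0.05) × (1−0.45) = 0.030353984375
benign: 0.35 × 0.6 × 0.65 × (1−0.75) × (1−0.15) × (1−0.8) = 0.00580125
P(malicious | x) = 0.030353984375 / 0.036155234375 ≈ 0.840

0.840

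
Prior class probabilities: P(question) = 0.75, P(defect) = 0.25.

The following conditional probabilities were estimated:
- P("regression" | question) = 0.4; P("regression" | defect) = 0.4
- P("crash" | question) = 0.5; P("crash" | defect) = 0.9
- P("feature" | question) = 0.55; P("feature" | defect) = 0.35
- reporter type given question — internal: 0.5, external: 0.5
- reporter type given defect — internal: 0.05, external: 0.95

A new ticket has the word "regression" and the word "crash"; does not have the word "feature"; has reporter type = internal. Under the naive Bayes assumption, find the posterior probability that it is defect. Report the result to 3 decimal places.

question: 0.75 × 0.4 × 0.5 × (1−0.55) × 0.5 = 0.03375
defect: 0.25 × 0.4 × 0.9 × (1−0.35) × 0.05 = 0.002925
P(defect | x) = 0.002925 / 0.036675 ≈ 0.080

0.080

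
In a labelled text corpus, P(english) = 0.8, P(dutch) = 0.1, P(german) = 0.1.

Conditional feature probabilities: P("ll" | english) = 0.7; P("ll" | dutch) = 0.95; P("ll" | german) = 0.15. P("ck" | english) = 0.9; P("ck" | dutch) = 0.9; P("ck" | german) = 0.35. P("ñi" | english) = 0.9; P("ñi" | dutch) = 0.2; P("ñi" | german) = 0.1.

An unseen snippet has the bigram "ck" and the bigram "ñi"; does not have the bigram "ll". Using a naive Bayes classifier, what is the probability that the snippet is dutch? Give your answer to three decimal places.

english: 0.8 × (1−0.7) × 0.9 × 0.9 = 0.1944
dutch: 0.1 × (1−0.95) × 0.9 × 0.2 = 0.0009
german: 0.1 × (1−0.15) × 0.35 × 0.1 = 0.002975
P(dutch | x) = 0.0009 / 0.198275 ≈ 0.005

0.005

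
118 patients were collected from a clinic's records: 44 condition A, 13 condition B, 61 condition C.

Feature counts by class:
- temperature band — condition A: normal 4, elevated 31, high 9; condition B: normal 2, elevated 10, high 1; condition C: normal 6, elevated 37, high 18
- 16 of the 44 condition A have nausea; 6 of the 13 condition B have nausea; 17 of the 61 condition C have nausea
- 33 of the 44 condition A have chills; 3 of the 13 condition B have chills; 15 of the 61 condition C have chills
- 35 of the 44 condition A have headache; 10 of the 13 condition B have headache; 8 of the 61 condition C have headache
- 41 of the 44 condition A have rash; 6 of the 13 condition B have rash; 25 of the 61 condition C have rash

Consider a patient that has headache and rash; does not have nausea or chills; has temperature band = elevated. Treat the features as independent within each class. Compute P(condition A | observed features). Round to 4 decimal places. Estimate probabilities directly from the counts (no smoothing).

0.5889

condition A: (44/118) × (31/44) × (28/44) × (11/44) × (35/44) × (41/44) ≈ 0.0309793
condition B: (13/118) × (10/13) × (7/13) × (10/13) × (10/13) × (6/13) ≈ 0.0124622
condition C: (61/118) × (37/61) × (44/61) × (46/61) × (8/61) × (25/61) ≈ 0.00916729
P(condition A | x) = 0.0309793 / 0.05260879 ≈ 0.5889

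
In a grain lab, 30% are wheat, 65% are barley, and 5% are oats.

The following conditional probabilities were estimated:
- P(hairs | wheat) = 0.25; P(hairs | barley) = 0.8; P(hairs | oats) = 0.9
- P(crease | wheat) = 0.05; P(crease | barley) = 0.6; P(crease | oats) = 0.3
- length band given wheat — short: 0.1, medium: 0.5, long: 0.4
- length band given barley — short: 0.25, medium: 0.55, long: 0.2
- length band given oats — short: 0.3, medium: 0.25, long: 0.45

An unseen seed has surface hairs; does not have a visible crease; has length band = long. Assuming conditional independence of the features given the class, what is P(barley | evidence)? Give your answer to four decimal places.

0.4936

wheat: 0.3 × 0.25 × (1−0.05) × 0.4 = 0.0285
barley: 0.65 × 0.8 × (1−0.6) × 0.2 = 0.0416
oats: 0.05 × 0.9 × (1−0.3) × 0.45 = 0.014175
P(barley | x) = 0.0416 / 0.084275 ≈ 0.4936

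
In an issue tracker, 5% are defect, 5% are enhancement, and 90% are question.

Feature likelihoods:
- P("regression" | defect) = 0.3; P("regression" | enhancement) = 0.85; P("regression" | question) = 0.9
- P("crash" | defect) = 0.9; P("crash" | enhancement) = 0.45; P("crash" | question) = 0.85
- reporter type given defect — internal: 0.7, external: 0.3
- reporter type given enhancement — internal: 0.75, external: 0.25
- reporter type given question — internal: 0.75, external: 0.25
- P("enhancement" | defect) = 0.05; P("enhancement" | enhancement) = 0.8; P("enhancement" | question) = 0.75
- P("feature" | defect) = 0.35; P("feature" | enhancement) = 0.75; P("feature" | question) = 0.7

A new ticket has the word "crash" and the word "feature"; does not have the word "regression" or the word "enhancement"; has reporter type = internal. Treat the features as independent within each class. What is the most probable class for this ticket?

defect: 0.05 × (1−0.3) × 0.9 × 0.7 × (1−0.05) × 0.35 = 0.007331625
enhancement: 0.05 × (1−0.85) × 0.45 × 0.75 × (1−0.8) × 0.75 = 0.0003796875
question: 0.9 × (1−0.9) × 0.85 × 0.75 × (1−0.75) × 0.7 = 0.010040625
Highest score → question.

question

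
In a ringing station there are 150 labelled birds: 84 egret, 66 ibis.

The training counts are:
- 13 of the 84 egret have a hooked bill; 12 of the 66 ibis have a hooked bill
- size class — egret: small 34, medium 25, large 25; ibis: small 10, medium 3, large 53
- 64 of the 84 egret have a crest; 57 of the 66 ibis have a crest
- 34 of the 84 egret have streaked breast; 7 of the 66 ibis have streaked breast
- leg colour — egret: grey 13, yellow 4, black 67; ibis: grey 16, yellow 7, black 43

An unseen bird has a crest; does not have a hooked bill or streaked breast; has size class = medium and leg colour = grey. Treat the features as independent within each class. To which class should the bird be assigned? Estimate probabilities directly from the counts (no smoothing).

egret

egret: (84/150) × (71/84) × (25/84) × (64/84) × (50/84) × (13/84) ≈ 0.00988743
ibis: (66/150) × (54/66) × (3/66) × (57/66) × (59/66) × (16/66) ≈ 0.00306263
Highest score → egret.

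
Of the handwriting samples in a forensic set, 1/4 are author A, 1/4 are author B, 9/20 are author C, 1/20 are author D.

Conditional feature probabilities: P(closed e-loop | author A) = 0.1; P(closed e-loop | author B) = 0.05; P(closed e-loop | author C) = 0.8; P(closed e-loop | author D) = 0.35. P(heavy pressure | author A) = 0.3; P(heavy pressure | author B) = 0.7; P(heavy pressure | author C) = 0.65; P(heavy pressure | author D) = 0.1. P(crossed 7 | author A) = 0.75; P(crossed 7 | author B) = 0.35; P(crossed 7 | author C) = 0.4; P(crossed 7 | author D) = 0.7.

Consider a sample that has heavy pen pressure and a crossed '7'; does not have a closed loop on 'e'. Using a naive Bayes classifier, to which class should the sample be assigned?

author A: 0.25 × (1−0.1) × 0.3 × 0.75 = 0.050625
author B: 0.25 × (1−0.05) × 0.7 × 0.35 = 0.0581875
author C: 0.45 × (1−0.8) × 0.65 × 0.4 = 0.0234
author D: 0.05 × (1−0.35) × 0.1 × 0.7 = 0.002275
Highest score → author B.

author B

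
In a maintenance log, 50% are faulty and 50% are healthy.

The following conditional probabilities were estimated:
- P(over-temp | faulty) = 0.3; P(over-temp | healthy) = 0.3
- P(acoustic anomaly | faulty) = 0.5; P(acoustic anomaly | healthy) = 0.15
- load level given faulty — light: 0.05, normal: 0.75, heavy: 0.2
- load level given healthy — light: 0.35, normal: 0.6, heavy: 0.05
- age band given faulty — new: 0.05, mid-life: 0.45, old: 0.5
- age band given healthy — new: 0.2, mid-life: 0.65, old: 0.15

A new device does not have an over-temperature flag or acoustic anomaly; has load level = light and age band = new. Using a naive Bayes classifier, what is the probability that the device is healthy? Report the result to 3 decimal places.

faulty: 0.5 × (1−0.3) × (1−0.5) × 0.05 × 0.05 = 0.0004375
healthy: 0.5 × (1−0.3) × (1−0.15) × 0.35 × 0.2 = 0.020825
P(healthy | x) = 0.020825 / 0.0212625 ≈ 0.979

0.979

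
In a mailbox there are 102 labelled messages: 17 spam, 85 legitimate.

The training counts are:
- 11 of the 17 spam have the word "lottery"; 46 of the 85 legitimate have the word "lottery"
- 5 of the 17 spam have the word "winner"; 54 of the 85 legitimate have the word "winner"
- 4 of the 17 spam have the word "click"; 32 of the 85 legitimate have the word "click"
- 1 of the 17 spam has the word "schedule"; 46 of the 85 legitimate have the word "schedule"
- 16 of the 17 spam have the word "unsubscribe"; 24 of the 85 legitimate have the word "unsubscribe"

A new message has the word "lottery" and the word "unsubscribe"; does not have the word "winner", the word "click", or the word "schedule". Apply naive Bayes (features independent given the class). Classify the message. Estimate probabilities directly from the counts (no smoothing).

spam: (17/102) × (11/17) × (12/17) × (13/17) × (16/17) × (16/17) ≈ 0.0515658
legitimate: (85/102) × (46/85) × (31/85) × (53/85) × (39/85) × (24/85) ≈ 0.013286
Highest score → spam.

spam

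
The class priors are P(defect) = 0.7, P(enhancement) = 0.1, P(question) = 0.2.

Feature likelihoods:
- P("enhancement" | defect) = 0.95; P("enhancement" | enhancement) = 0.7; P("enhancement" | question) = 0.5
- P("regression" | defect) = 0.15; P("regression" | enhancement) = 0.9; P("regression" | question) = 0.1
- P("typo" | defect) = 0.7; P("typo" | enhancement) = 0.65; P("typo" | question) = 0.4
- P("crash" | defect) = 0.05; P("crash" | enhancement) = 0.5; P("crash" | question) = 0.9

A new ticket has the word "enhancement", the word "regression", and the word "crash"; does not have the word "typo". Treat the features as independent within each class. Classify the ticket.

defect: 0.7 × 0.95 × 0.15 × (1−0.7) × 0.05 = 0.00149625
enhancement: 0.1 × 0.7 × 0.9 × (1−0.65) × 0.5 = 0.011025
question: 0.2 × 0.5 × 0.1 × (1−0.4) × 0.9 = 0.0054
Highest score → enhancement.

enhancement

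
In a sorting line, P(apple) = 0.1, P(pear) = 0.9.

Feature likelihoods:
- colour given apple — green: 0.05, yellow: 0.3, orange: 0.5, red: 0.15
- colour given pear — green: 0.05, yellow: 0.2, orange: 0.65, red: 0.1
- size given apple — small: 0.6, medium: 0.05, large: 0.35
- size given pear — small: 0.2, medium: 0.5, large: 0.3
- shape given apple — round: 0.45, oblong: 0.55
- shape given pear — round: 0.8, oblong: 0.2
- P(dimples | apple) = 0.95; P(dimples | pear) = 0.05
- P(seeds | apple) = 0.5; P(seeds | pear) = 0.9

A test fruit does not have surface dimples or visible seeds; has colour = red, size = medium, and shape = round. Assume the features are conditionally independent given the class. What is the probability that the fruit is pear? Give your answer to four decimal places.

apple: 0.1 × 0.15 × 0.05 × 0.45 × (1−0.95) × (1−0.5) = 0.0000084375
pear: 0.9 × 0.1 × 0.5 × 0.8 × (1−0.05) × (1−0.9) = 0.00342
P(pear | x) = 0.00342 / 0.0034284375 ≈ 0.9975

0.9975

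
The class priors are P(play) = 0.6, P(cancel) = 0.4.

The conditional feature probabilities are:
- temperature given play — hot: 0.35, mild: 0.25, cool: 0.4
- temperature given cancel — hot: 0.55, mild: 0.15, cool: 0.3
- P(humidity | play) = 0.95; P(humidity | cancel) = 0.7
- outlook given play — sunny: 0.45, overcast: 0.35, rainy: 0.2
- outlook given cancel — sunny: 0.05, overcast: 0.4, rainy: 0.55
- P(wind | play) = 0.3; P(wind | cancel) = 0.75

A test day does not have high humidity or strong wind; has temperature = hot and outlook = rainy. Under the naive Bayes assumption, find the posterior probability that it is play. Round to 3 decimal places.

play: 0.6 × 0.35 × (1−0.95) × 0.2 × (1−0.3) = 0.00147
cancel: 0.4 × 0.55 × (1−0.7) × 0.55 × (1−0.75) = 0.009075
P(play | x) = 0.00147 / 0.010545 ≈ 0.139

0.139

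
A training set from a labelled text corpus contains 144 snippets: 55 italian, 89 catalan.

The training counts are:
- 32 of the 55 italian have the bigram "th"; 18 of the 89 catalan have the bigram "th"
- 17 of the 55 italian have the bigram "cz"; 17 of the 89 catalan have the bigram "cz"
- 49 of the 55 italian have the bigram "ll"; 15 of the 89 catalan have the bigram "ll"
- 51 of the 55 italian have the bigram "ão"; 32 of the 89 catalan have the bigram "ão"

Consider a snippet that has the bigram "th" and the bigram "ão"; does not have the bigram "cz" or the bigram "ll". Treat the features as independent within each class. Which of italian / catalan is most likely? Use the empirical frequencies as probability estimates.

catalan

italian: (55/144) × (32/55) × (38/55) × (6/55) × (51/55) ≈ 0.0155312
catalan: (89/144) × (18/89) × (72/89) × (74/89) × (32/89) ≈ 0.0302311
Highest score → catalan.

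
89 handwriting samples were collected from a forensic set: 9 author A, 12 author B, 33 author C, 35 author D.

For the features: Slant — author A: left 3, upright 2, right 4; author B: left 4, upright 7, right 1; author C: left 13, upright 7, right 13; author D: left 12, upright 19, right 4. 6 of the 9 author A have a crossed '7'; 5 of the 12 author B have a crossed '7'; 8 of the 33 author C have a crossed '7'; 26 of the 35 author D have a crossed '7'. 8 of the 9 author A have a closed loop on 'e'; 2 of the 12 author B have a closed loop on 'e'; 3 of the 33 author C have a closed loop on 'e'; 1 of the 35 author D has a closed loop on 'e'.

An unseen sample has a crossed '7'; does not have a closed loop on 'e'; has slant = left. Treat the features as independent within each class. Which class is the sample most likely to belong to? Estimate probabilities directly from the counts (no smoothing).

author A: (9/89) × (3/9) × (6/9) × (1/9) ≈ 0.00249688
author B: (12/89) × (4/12) × (5/12) × (10/12) ≈ 0.0156055
author C: (33/89) × (13/33) × (8/33) × (30/33) ≈ 0.0321912
author D: (35/89) × (12/35) × (26/35) × (34/35) ≈ 0.0972988
Highest score → author D.

author D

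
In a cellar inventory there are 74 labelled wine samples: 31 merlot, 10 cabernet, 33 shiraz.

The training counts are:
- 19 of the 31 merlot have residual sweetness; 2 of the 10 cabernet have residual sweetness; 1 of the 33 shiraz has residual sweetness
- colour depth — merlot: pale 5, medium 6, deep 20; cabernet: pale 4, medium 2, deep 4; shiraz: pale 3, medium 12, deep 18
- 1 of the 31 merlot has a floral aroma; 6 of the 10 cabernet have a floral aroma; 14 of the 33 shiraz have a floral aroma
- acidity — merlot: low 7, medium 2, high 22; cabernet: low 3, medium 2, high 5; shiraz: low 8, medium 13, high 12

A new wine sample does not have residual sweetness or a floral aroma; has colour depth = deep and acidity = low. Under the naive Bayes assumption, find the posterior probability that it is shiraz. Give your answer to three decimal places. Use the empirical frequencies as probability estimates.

0.540

merlot: (31/74) × (12/31) × (20/31) × (30/31) × (7/31) ≈ 0.022862
cabernet: (10/74) × (8/10) × (4/10) × (4/10) × (3/10) ≈ 0.00518919
shiraz: (33/74) × (32/33) × (18/33) × (19/33) × (8/33) ≈ 0.0329225
P(shiraz | x) = 0.0329225 / 0.06097369 ≈ 0.540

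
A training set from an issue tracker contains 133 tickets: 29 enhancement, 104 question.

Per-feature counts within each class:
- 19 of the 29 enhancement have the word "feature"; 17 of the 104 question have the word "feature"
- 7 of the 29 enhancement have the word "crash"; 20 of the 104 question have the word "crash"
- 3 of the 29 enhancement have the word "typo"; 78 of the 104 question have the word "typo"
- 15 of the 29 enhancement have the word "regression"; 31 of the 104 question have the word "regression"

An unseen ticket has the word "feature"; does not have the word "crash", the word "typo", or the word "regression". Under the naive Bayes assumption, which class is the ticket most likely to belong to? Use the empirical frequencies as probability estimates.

enhancement

enhancement: (29/133) × (19/29) × (22/29) × (26/29) × (14/29) ≈ 0.0469064
question: (104/133) × (17/104) × (84/104) × (26/104) × (73/104) ≈ 0.0181164
Highest score → enhancement.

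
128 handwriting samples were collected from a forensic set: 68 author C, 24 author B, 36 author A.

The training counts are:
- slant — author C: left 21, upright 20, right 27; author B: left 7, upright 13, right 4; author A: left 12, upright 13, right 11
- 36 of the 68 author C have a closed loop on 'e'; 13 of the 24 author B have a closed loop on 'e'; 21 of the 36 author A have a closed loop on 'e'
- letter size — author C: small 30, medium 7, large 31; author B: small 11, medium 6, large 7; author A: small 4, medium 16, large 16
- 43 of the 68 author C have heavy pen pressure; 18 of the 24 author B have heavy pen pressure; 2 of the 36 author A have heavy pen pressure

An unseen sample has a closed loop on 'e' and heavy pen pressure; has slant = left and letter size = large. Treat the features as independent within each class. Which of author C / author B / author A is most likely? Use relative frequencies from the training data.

author C

author C: (68/128) × (21/68) × (36/68) × (31/68) × (43/68) ≈ 0.0250389
author B: (24/128) × (7/24) × (13/24) × (7/24) × (18/24) ≈ 0.0064799
author A: (36/128) × (12/36) × (21/36) × (16/36) × (2/36) ≈ 0.00135031
Highest score → author C.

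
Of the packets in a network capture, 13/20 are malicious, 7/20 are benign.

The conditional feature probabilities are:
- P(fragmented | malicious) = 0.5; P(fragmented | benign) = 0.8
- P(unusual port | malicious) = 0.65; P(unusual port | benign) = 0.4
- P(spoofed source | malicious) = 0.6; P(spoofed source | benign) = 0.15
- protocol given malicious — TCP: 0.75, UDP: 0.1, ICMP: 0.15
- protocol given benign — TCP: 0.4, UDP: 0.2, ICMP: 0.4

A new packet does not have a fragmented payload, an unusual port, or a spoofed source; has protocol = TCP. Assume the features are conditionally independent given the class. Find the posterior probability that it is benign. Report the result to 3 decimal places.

0.295

malicious: 0.65 × (1−0.5) × (1−0.65) × (1−0.6) × 0.75 = 0.034125
benign: 0.35 × (1−0.8) × (1−0.4) × (1−0.15) × 0.4 = 0.01428
P(benign | x) = 0.01428 / 0.048405 ≈ 0.295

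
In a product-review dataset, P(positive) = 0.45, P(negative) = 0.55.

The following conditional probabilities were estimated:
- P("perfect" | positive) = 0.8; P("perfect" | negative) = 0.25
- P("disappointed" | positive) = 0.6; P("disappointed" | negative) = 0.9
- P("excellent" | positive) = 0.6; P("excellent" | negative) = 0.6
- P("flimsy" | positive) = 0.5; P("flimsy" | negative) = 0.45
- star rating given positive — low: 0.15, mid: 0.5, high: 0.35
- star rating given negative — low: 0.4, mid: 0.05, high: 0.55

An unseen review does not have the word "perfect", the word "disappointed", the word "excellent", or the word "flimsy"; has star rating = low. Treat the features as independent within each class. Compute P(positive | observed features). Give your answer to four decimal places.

positive: 0.45 × (1−0.8) × (1−0.6) × (1−0.6) × (1−0.5) × 0.15 = 0.00108
negative: 0.55 × (1−0.25) × (1−0.9) × (1−0.6) × (1−0.45) × 0.4 = 0.00363
P(positive | x) = 0.00108 / 0.00471 ≈ 0.2293

0.2293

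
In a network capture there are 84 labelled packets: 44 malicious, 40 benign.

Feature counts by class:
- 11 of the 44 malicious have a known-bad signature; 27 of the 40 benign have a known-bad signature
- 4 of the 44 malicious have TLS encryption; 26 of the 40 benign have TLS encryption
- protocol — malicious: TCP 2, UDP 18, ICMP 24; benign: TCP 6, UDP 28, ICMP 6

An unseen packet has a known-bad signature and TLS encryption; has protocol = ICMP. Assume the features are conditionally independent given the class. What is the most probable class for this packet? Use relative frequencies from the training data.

benign

malicious: (44/84) × (11/44) × (4/44) × (24/44) ≈ 0.00649351
benign: (40/84) × (27/40) × (26/40) × (6/40) ≈ 0.0313393
Highest score → benign.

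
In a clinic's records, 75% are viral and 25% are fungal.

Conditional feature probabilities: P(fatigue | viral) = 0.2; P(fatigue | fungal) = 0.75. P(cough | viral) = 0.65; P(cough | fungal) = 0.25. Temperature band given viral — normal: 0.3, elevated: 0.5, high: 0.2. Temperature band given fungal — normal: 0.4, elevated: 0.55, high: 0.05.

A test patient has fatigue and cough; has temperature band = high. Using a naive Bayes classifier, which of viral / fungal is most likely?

viral: 0.75 × 0.2 × 0.65 × 0.2 = 0.0195
fungal: 0.25 × 0.75 × 0.25 × 0.05 = 0.00234375
Highest score → viral.

viral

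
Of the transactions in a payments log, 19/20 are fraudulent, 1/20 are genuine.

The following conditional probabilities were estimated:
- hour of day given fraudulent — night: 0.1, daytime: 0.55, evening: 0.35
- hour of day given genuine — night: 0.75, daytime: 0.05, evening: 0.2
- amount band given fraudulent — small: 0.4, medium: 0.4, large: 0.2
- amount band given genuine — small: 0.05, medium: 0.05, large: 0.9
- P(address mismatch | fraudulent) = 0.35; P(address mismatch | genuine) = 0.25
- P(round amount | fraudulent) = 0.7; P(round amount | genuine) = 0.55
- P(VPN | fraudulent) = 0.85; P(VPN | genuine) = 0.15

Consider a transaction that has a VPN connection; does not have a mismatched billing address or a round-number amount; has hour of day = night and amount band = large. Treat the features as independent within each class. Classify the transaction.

fraudulent

fraudulent: 0.95 × 0.1 × 0.2 × (1−0.35) × (1−0.7) × 0.85 = 0.00314925
genuine: 0.05 × 0.75 × 0.9 × (1−0.25) × (1−0.55) × 0.15 = 0.00170859375
Highest score → fraudulent.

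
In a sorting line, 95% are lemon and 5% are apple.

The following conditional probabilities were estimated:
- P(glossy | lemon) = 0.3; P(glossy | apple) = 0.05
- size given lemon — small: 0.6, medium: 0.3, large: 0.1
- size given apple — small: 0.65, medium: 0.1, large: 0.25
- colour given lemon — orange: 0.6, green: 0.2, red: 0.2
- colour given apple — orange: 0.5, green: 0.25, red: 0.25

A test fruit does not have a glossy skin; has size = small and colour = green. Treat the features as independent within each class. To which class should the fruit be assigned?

lemon: 0.95 × (1−0.3) × 0.6 × 0.2 = 0.0798
apple: 0.05 × (1−0.05) × 0.65 × 0.25 = 0.00771875
Highest score → lemon.

lemon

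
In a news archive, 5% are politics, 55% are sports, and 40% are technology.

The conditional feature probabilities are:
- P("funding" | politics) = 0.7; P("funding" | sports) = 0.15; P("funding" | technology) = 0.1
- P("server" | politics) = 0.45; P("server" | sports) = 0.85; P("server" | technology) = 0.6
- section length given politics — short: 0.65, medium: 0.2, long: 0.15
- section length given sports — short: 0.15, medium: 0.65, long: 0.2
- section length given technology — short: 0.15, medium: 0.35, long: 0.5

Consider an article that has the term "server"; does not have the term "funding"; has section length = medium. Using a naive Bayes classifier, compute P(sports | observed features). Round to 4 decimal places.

politics: 0.05 × (1−0.7) × 0.45 × 0.2 = 0.00135
sports: 0.55 × (1−0.15) × 0.85 × 0.65 = 0.25829375
technology: 0.4 × (1−0.1) × 0.6 × 0.35 = 0.0756
P(sports | x) = 0.25829375 / 0.33524375 ≈ 0.7705

0.7705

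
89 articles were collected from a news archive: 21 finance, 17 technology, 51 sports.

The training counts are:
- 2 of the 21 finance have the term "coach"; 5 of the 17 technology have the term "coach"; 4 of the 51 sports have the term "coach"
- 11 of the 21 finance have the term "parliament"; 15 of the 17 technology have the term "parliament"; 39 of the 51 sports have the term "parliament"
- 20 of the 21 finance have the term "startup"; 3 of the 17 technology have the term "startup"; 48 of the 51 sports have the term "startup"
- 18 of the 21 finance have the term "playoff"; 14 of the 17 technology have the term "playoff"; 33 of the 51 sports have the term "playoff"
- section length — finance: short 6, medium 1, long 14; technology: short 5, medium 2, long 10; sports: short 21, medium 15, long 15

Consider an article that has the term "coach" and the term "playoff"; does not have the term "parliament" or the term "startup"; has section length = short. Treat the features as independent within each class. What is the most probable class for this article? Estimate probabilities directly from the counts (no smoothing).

finance: (21/89) × (2/21) × (10/21) × (1/21) × (18/21) × (6/21) ≈ 0.000124792
technology: (17/89) × (5/17) × (2/17) × (14/17) × (14/17) × (5/17) ≈ 0.00131838
sports: (51/89) × (4/51) × (12/51) × (3/51) × (33/51) × (21/51) ≈ 0.000165739
Highest score → technology.

technology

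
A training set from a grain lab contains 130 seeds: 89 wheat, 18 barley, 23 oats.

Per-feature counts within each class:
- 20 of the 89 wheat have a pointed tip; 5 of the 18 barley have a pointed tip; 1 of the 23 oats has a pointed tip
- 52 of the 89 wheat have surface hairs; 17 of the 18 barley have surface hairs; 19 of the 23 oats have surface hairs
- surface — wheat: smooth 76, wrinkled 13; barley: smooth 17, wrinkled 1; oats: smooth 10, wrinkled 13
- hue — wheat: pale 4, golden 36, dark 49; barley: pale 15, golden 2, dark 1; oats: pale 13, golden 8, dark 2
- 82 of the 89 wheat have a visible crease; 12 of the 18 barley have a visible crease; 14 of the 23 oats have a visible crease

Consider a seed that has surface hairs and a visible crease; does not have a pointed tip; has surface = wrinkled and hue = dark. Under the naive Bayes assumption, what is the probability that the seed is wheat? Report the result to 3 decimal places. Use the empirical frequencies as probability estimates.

0.840

wheat: (89/130) × (69/89) × (52/89) × (13/89) × (49/89) × (82/89) ≈ 0.0229775
barley: (18/130) × (13/18) × (17/18) × (1/18) × (1/18) × (12/18) ≈ 0.00019433
oats: (23/130) × (22/23) × (19/23) × (13/23) × (2/23) × (14/23) ≈ 0.00418237
P(wheat | x) = 0.0229775 / 0.0273542 ≈ 0.840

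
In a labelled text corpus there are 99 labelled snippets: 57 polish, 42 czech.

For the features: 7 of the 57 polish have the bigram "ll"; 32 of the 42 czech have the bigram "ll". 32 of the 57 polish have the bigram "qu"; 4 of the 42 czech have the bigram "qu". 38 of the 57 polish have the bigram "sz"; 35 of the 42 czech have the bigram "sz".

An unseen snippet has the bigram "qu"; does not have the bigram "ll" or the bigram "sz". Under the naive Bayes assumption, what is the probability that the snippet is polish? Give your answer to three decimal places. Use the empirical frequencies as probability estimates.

0.983

polish: (57/99) × (50/57) × (32/57) × (19/57) ≈ 0.0945124
czech: (42/99) × (10/42) × (4/42) × (7/42) ≈ 0.00160333
P(polish | x) = 0.0945124 / 0.09611573 ≈ 0.983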